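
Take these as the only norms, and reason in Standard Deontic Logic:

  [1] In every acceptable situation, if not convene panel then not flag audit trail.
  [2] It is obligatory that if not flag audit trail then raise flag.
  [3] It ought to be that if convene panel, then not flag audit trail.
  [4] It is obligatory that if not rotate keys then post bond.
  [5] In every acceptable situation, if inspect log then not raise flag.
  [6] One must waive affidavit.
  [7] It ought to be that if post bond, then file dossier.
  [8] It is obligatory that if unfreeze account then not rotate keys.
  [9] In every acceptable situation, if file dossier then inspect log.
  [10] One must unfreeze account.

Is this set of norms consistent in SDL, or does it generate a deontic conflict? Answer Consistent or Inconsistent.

Inconsistent

Premises 1 and 3 cover both cases: O(¬convene_panel → ¬flag_audit_trail) and O(convene_panel → ¬flag_audit_trail). Since ¬convene_panel ∨ convene_panel is a tautology, O(¬flag_audit_trail) follows.
Applying K to premise 2 (O(¬flag_audit_trail → raise_flag)) and O(¬flag_audit_trail) yields O(raise_flag).
Premise 5, O(inspect_log → ¬raise_flag), contraposes to O(raise_flag → ¬inspect_log); with O(raise_flag) we get O(¬inspect_log).
Premise 9 is O(file_dossier → inspect_log); contrapositively O(¬inspect_log → ¬file_dossier). Since O(¬inspect_log) holds, K gives O(¬file_dossier).
Premise 7, O(post_bond → file_dossier), contraposes to O(¬file_dossier → ¬post_bond); with O(¬file_dossier) we get O(¬post_bond).
The contrapositive of premise 4 (O(¬rotate_keys → post_bond)) is O(¬post_bond → rotate_keys), and O(¬post_bond) is already established, so O(rotate_keys).
Premise 8 is O(unfreeze_account → ¬rotate_keys); contrapositively O(rotate_keys → ¬unfreeze_account). Since O(rotate_keys) holds, K gives O(¬unfreeze_account).
Yet premise 10 states O(unfreeze_account).
We now have both O(¬unfreeze_account) and O(unfreeze_account) — unfreeze_account is simultaneously obligatory and forbidden, violating the D-axiom.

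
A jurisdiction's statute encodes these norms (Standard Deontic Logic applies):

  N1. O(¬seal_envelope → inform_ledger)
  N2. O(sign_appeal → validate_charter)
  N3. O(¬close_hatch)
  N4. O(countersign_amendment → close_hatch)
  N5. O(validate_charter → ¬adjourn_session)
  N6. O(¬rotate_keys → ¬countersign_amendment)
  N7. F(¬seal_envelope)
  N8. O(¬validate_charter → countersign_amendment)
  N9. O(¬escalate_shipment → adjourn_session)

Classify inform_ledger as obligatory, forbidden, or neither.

Neither

Premise 1 is O(¬seal_envelope → inform_ledger), but O(¬seal_envelope) is not derivable from the premises, so it does not yield O(inform_ledger).
No premise or chain of K-axiom applications forces O(inform_ledger), and none forces O(¬inform_ledger). So inform_ledger is neither obligatory nor forbidden under these norms.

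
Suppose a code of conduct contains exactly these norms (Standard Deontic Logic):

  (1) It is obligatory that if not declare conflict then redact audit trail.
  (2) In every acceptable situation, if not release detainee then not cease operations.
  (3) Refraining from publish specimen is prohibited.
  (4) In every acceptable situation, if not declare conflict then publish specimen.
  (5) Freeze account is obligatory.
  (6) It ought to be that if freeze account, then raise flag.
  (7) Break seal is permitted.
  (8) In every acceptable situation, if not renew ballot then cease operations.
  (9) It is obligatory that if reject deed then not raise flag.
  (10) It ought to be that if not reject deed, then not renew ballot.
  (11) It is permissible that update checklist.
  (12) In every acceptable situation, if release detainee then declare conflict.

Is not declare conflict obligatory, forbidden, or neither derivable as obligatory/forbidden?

Forbidden

Premise 5 gives O(freeze_account).
Premise 6 is O(freeze_account → raise_flag); since O(freeze_account), deontic closure gives O(raise_flag).
Premise 9, O(reject_deed → ¬raise_flag), contraposes to O(raise_flag → ¬reject_deed); with O(raise_flag) we get O(¬reject_deed).
Premise 10 is O(¬reject_deed → ¬renew_ballot); since O(¬reject_deed), deontic closure gives O(¬renew_ballot).
From O(¬renew_ballot) and premise 8, O(¬renew_ballot → cease_operations), we obtain O(cease_operations).
Premise 2 is O(¬release_detainee → ¬cease_operations); contrapositively O(cease_operations → release_detainee). Since O(cease_operations) holds, K gives O(release_detainee).
From O(release_detainee) and premise 12, O(release_detainee → declare_conflict), we obtain O(declare_conflict).
Premises 1, 3, 4, 7, 11 do not contribute to this derivation.
Thus O(declare_conflict), which is F(¬declare_conflict): ¬declare_conflict is forbidden.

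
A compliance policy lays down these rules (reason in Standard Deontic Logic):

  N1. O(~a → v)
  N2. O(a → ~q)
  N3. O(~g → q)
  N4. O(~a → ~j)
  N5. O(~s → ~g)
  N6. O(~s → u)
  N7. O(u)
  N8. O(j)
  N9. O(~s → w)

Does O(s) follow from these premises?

Premise 8 states O(j) outright.
Premise 4 is O(~a → ~j); contrapositively O(j → a). Since O(j) holds, K gives O(a).
With premise 2, O(a → ~q), the K-axiom yields O(~q).
Premise 3, O(~g → q), contraposes to O(~q → g); with O(~q) we get O(g).
Premise 5, O(~s → ~g), contraposes to O(g → s); with O(g) we get O(s).
Premises 1, 6, 7, 9 do not contribute to this derivation.
So O(s) follows.

Yes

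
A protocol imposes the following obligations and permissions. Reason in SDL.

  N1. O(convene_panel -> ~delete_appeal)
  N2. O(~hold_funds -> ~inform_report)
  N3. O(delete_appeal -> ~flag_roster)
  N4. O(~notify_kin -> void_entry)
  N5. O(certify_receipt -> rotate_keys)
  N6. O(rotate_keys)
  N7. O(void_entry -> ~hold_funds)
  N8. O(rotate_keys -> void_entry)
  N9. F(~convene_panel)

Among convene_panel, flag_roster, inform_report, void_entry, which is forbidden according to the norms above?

inform_report

From premise 6 we have O(rotate_keys).
From O(rotate_keys) and premise 8, O(rotate_keys -> void_entry), we obtain O(void_entry).
From O(void_entry) and premise 7, O(void_entry -> ~hold_funds), we obtain O(~hold_funds).
From O(~hold_funds) and premise 2, O(~hold_funds -> ~inform_report), we obtain O(~inform_report).
So O(~inform_report) holds, i.e. inform_report is forbidden. None of the other listed options is forbidden under the premises.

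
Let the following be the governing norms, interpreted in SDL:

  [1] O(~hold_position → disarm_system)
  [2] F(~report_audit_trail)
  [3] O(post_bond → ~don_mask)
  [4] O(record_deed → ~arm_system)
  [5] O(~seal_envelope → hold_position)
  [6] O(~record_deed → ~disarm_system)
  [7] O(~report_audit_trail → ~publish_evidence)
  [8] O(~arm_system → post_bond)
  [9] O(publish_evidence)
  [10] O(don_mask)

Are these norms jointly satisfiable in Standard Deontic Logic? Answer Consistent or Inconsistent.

Consistent

Premise 7 is O(~report_audit_trail → ~publish_evidence), but O(~report_audit_trail) is not derivable from the premises, so it does not yield O(~publish_evidence).
So O(~publish_evidence) is not derivable, and the apparent clash with O(publish_evidence) does not arise.
A world satisfying every obligation exists (e.g. arm_system=true, disarm_system=false, don_mask=true, hold_position=true, post_bond=false, publish_evidence=true, record_deed=false, report_audit_trail=true, seal_envelope=false); no atom is both obligatory and forbidden, so the set is consistent.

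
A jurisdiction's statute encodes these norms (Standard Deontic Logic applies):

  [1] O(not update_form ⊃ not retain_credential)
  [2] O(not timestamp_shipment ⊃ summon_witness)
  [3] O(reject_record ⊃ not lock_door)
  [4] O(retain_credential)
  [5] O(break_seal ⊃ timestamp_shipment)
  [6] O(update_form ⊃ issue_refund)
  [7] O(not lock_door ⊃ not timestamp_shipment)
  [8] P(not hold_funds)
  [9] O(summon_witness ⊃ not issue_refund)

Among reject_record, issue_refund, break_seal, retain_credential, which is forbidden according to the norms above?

Premise 4 gives O(retain_credential).
Premise 1 is O(not update_form ⊃ not retain_credential); contrapositively O(retain_credential ⊃ update_form). Since O(retain_credential) holds, K gives O(update_form).
Applying K to premise 6 (O(update_form ⊃ issue_refund)) and O(update_form) yields O(issue_refund).
Premise 9 is O(summon_witness ⊃ not issue_refund); contrapositively O(issue_refund ⊃ not summon_witness). Since O(issue_refund) holds, K gives O(not summon_witness).
Premise 2, O(not timestamp_shipment ⊃ summon_witness), contraposes to O(not summon_witness ⊃ timestamp_shipment); with O(not summon_witness) we get O(timestamp_shipment).
Premise 7, O(not lock_door ⊃ not timestamp_shipment), contraposes to O(timestamp_shipment ⊃ lock_door); with O(timestamp_shipment) we get O(lock_door).
The contrapositive of premise 3 (O(reject_record ⊃ not lock_door)) is O(lock_door ⊃ not reject_record), and O(lock_door) is already established, so O(not reject_record).
So O(not reject_record) holds, i.e. reject_record is forbidden. None of the other listed options is forbidden under the premises.

reject_record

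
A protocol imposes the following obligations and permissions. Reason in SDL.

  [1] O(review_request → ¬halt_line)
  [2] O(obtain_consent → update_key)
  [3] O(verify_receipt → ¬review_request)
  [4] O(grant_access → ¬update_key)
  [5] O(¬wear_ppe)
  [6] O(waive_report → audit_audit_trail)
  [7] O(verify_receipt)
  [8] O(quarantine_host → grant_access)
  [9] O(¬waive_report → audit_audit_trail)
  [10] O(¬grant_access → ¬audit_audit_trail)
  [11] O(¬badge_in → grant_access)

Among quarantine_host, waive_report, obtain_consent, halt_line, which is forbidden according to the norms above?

By case analysis on ¬waive_report: premise 9 gives O(¬waive_report → audit_audit_trail) and premise 6 gives O(waive_report → audit_audit_trail), so O(audit_audit_trail) either way.
Premise 10, O(¬grant_access → ¬audit_audit_trail), contraposes to O(audit_audit_trail → grant_access); with O(audit_audit_trail) we get O(grant_access).
From O(grant_access) and premise 4, O(grant_access → ¬update_key), we obtain O(¬update_key).
The contrapositive of premise 2 (O(obtain_consent → update_key)) is O(¬update_key → ¬obtain_consent), and O(¬update_key) is already established, so O(¬obtain_consent).
So O(¬obtain_consent) holds, i.e. obtain_consent is forbidden. None of the other listed options is forbidden under the premises.

obtain_consent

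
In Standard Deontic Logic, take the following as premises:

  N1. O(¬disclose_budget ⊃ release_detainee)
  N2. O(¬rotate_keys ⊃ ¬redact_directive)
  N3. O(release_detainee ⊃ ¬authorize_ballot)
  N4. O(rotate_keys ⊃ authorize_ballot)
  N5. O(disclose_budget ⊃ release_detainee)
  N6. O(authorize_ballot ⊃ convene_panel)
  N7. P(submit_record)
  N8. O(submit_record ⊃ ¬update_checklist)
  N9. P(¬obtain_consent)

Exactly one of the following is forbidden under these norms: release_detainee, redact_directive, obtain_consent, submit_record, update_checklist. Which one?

redact_directive

Premises 1 and 5 cover both cases: O(¬disclose_budget ⊃ release_detainee) and O(disclose_budget ⊃ release_detainee). Since ¬disclose_budget ∨ disclose_budget is a tautology, O(release_detainee) follows.
With premise 3, O(release_detainee ⊃ ¬authorize_ballot), the K-axiom yields O(¬authorize_ballot).
Premise 4 is O(rotate_keys ⊃ authorize_ballot); contrapositively O(¬authorize_ballot ⊃ ¬rotate_keys). Since O(¬authorize_ballot) holds, K gives O(¬rotate_keys).
From O(¬rotate_keys) and premise 2, O(¬rotate_keys ⊃ ¬redact_directive), we obtain O(¬redact_directive).
So O(¬redact_directive) holds, i.e. redact_directive is forbidden. None of the other listed options is forbidden under the premises.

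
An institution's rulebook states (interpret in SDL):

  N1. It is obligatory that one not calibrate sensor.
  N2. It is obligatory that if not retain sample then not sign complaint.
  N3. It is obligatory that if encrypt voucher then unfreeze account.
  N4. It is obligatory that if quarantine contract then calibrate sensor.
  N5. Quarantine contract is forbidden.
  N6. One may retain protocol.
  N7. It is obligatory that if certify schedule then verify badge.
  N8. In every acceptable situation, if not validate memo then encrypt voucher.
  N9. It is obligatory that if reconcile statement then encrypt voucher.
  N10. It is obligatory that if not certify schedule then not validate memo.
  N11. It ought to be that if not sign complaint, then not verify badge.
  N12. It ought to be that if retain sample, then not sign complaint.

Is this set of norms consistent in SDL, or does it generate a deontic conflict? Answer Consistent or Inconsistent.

Premise 4 is O(quarantine_contract → calibrate_sensor), but O(quarantine_contract) is not derivable from the premises, so it does not yield O(calibrate_sensor).
So O(calibrate_sensor) is not derivable, and the apparent clash with O(¬calibrate_sensor) does not arise.
A world satisfying every obligation exists (e.g. calibrate_sensor=false, certify_schedule=false, encrypt_voucher=true, quarantine_contract=false, reconcile_statement=false, retain_protocol=false, retain_sample=false, sign_complaint=false, unfreeze_account=true, validate_memo=false, verify_badge=false); no atom is both obligatory and forbidden, so the set is consistent.

Consistent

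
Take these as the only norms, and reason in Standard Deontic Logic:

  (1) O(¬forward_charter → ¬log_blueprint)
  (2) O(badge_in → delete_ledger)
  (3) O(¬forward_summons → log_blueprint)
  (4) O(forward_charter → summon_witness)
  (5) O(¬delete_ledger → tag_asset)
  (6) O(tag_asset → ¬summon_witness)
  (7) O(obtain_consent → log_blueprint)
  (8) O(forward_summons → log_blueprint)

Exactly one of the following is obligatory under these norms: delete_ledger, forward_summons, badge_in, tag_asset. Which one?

delete_ledger

By case analysis on forward_summons: premise 8 gives O(forward_summons → log_blueprint) and premise 3 gives O(¬forward_summons → log_blueprint), so O(log_blueprint) either way.
The contrapositive of premise 1 (O(¬forward_charter → ¬log_blueprint)) is O(log_blueprint → forward_charter), and O(log_blueprint) is already established, so O(forward_charter).
Applying K to premise 4 (O(forward_charter → summon_witness)) and O(forward_charter) yields O(summon_witness).
The contrapositive of premise 6 (O(tag_asset → ¬summon_witness)) is O(summon_witness → ¬tag_asset), and O(summon_witness) is already established, so O(¬tag_asset).
Premise 5 is O(¬delete_ledger → tag_asset); contrapositively O(¬tag_asset → delete_ledger). Since O(¬tag_asset) holds, K gives O(delete_ledger).
So O(delete_ledger) holds — delete_ledger is obligatory. None of the other listed options is made obligatory by any chain of premises.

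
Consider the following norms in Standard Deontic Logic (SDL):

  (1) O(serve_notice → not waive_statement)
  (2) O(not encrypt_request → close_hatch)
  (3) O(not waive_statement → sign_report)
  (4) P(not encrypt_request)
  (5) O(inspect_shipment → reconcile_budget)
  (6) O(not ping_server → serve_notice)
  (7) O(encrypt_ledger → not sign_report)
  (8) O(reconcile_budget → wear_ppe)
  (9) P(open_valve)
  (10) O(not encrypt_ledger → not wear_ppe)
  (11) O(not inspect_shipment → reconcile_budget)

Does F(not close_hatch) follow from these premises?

Premise 2 is O(not encrypt_request → close_hatch), but O(not encrypt_request) is not derivable from the premises (the permission P(not encrypt_request) asserts only not O(encrypt_request), not O(not encrypt_request)), so it does not yield O(close_hatch).
No other premise forces O(close_hatch). An ideal world satisfying every premise can still have not close_hatch true, so F(not close_hatch) is not derivable.

No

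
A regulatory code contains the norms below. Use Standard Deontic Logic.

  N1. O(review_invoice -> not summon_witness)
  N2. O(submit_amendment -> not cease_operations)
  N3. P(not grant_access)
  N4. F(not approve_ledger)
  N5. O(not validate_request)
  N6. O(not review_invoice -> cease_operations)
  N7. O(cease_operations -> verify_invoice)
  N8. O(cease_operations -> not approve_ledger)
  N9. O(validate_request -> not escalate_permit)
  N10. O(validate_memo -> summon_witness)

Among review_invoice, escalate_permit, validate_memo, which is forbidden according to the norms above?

Premise 4 is F(not approve_ledger), i.e. O(approve_ledger).
Premise 8, O(cease_operations -> not approve_ledger), contraposes to O(approve_ledger -> not cease_operations); with O(approve_ledger) we get O(not cease_operations).
Premise 6, O(not review_invoice -> cease_operations), contraposes to O(not cease_operations -> review_invoice); with O(not cease_operations) we get O(review_invoice).
Premise 1 is O(review_invoice -> not summon_witness); since O(review_invoice), deontic closure gives O(not summon_witness).
Premise 10, O(validate_memo -> summon_witness), contraposes to O(not summon_witness -> not validate_memo); with O(not summon_witness) we get O(not validate_memo).
So O(not validate_memo) holds, i.e. validate_memo is forbidden. None of the other listed options is forbidden under the premises.

validate_memo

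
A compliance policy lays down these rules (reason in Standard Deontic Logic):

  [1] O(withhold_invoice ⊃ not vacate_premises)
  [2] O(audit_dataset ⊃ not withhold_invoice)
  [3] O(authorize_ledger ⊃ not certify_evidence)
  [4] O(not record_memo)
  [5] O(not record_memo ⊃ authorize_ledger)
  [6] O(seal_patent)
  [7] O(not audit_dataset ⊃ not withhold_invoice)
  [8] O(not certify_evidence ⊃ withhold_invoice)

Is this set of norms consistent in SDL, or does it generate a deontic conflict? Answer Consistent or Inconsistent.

Inconsistent

By case analysis on not audit_dataset: premise 7 gives O(not audit_dataset ⊃ not withhold_invoice) and premise 2 gives O(audit_dataset ⊃ not withhold_invoice), so O(not withhold_invoice) either way.
Premise 8, O(not certify_evidence ⊃ withhold_invoice), contraposes to O(not withhold_invoice ⊃ certify_evidence); with O(not withhold_invoice) we get O(certify_evidence).
The contrapositive of premise 3 (O(authorize_ledger ⊃ not certify_evidence)) is O(certify_evidence ⊃ not authorize_ledger), and O(certify_evidence) is already established, so O(not authorize_ledger).
The contrapositive of premise 5 (O(not record_memo ⊃ authorize_ledger)) is O(not authorize_ledger ⊃ record_memo), and O(not authorize_ledger) is already established, so O(record_memo).
But premise 4 directly asserts O(not record_memo).
We now have both O(record_memo) and O(not record_memo) — record_memo is simultaneously obligatory and forbidden, violating the D-axiom.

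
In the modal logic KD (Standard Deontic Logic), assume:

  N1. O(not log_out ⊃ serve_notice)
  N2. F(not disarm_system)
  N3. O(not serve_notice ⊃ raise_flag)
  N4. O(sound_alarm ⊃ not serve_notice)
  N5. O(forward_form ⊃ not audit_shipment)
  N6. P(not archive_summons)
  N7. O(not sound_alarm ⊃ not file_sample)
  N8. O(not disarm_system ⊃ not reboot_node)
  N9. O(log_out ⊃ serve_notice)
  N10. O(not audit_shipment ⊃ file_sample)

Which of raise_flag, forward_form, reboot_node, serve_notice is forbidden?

Premises 9 and 1 are O(log_out ⊃ serve_notice) and O(not log_out ⊃ serve_notice); every ideal world satisfies log_out or not log_out, so in either case serve_notice holds — hence O(serve_notice).
Premise 4 is O(sound_alarm ⊃ not serve_notice); contrapositively O(serve_notice ⊃ not sound_alarm). Since O(serve_notice) holds, K gives O(not sound_alarm).
From O(not sound_alarm) and premise 7, O(not sound_alarm ⊃ not file_sample), we obtain O(not file_sample).
Premise 10 is O(not audit_shipment ⊃ file_sample); contrapositively O(not file_sample ⊃ audit_shipment). Since O(not file_sample) holds, K gives O(audit_shipment).
Premise 5, O(forward_form ⊃ not audit_shipment), contraposes to O(audit_shipment ⊃ not forward_form); with O(audit_shipment) we get O(not forward_form).
So O(not forward_form) holds, i.e. forward_form is forbidden. None of the other listed options is forbidden under the premises.

forward_form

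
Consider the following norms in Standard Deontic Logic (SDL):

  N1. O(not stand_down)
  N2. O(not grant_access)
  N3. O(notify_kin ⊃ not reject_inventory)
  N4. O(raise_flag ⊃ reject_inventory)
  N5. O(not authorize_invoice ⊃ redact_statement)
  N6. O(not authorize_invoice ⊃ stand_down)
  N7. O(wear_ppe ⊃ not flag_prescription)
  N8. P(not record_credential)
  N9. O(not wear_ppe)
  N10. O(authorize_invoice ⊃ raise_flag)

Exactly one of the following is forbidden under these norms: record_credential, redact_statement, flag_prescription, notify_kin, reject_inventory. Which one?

notify_kin

Premise 1 states O(not stand_down) outright.
Premise 6, O(not authorize_invoice ⊃ stand_down), contraposes to O(not stand_down ⊃ authorize_invoice); with O(not stand_down) we get O(authorize_invoice).
From O(authorize_invoice) and premise 10, O(authorize_invoice ⊃ raise_flag), we obtain O(raise_flag).
From O(raise_flag) and premise 4, O(raise_flag ⊃ reject_inventory), we obtain O(reject_inventory).
The contrapositive of premise 3 (O(notify_kin ⊃ not reject_inventory)) is O(reject_inventory ⊃ not notify_kin), and O(reject_inventory) is already established, so O(not notify_kin).
So O(not notify_kin) holds, i.e. notify_kin is forbidden. None of the other listed options is forbidden under the premises.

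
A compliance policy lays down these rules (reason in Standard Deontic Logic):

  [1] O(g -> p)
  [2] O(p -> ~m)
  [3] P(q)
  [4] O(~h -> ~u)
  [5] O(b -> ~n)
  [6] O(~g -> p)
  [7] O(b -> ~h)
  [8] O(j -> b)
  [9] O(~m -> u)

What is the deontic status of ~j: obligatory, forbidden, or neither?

Obligatory

Premises 1 and 6 are O(g -> p) and O(~g -> p); every ideal world satisfies g or ~g, so in either case p holds — hence O(p).
With premise 2, O(p -> ~m), the K-axiom yields O(~m).
Applying K to premise 9 (O(~m -> u)) and O(~m) yields O(u).
Premise 4, O(~h -> ~u), contraposes to O(u -> h); with O(u) we get O(h).
The contrapositive of premise 7 (O(b -> ~h)) is O(h -> ~b), and O(h) is already established, so O(~b).
Premise 8, O(j -> b), contraposes to O(~b -> ~j); with O(~b) we get O(~j).
Premises 3, 5 do not contribute to this derivation.
Hence ~j is obligatory.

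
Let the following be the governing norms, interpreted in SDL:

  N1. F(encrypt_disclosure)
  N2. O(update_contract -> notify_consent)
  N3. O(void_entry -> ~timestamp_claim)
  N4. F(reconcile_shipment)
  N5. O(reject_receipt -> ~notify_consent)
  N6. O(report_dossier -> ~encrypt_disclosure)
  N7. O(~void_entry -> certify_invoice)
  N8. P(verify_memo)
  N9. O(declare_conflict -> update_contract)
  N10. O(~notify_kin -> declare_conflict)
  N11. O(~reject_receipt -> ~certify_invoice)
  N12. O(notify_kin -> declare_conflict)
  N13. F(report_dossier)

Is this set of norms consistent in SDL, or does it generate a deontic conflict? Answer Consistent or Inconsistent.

Consistent

Premise 6 is O(report_dossier -> ~encrypt_disclosure); even if O(~encrypt_disclosure) held, inferring O(report_dossier) would be affirming the consequent — invalid.
So O(report_dossier) is not derivable, and the apparent clash with O(~report_dossier) does not arise.
A world satisfying every obligation exists (e.g. certify_invoice=false, declare_conflict=true, encrypt_disclosure=false, notify_consent=true, notify_kin=false, reconcile_shipment=false, reject_receipt=false, report_dossier=false, timestamp_claim=false, update_contract=true, verify_memo=false, void_entry=true); no atom is both obligatory and forbidden, so the set is consistent.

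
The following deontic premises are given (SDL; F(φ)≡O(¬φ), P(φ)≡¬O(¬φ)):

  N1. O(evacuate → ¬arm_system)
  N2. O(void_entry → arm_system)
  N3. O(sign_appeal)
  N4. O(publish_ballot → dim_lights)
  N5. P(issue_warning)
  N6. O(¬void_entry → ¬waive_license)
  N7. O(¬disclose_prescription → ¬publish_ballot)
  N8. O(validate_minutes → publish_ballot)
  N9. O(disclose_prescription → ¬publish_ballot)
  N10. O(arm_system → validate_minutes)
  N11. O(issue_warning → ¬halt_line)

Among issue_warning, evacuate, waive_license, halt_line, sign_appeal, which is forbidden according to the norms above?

waive_license

Premises 9 and 7 cover both cases: O(disclose_prescription → ¬publish_ballot) and O(¬disclose_prescription → ¬publish_ballot). Since disclose_prescription ∨ ¬disclose_prescription is a tautology, O(¬publish_ballot) follows.
The contrapositive of premise 8 (O(validate_minutes → publish_ballot)) is O(¬publish_ballot → ¬validate_minutes), and O(¬publish_ballot) is already established, so O(¬validate_minutes).
The contrapositive of premise 10 (O(arm_system → validate_minutes)) is O(¬validate_minutes → ¬arm_system), and O(¬validate_minutes) is already established, so O(¬arm_system).
Premise 2 is O(void_entry → arm_system); contrapositively O(¬arm_system → ¬void_entry). Since O(¬arm_system) holds, K gives O(¬void_entry).
With premise 6, O(¬void_entry → ¬waive_license), the K-axiom yields O(¬waive_license).
So O(¬waive_license) holds, i.e. waive_license is forbidden. None of the other listed options is forbidden under the premises.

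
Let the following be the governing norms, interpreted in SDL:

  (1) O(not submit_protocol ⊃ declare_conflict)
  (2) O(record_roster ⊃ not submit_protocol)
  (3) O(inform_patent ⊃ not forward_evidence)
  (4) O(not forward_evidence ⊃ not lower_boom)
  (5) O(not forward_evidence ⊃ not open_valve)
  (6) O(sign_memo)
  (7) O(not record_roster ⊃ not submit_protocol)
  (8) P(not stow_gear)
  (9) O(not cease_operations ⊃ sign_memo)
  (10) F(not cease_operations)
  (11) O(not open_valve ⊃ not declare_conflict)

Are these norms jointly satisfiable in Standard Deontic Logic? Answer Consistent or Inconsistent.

Premise 9 is O(not cease_operations ⊃ sign_memo); even if O(sign_memo) held, inferring O(not cease_operations) would be affirming the consequent — invalid.
So O(not cease_operations) is not derivable, and the apparent clash with O(cease_operations) does not arise.
A world satisfying every obligation exists (e.g. cease_operations=true, declare_conflict=true, forward_evidence=true, inform_patent=false, lower_boom=false, open_valve=true, record_roster=false, sign_memo=true, stow_gear=false, submit_protocol=false); no atom is both obligatory and forbidden, so the set is consistent.

Consistent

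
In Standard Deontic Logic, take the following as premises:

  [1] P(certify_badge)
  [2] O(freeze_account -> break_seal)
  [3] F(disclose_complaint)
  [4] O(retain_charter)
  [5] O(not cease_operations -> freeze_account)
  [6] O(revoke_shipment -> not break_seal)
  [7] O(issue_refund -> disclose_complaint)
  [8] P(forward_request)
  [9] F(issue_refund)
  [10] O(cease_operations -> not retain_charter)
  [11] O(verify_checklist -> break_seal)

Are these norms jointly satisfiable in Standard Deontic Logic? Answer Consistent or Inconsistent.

Consistent

Premise 7 is O(issue_refund -> disclose_complaint), but O(issue_refund) is not derivable from the premises, so it does not yield O(disclose_complaint).
So O(disclose_complaint) is not derivable, and the apparent clash with O(not disclose_complaint) does not arise.
A world satisfying every obligation exists (e.g. break_seal=true, cease_operations=false, certify_badge=false, disclose_complaint=false, forward_request=false, freeze_account=true, issue_refund=false, retain_charter=true, revoke_shipment=false, verify_checklist=false); no atom is both obligatory and forbidden, so the set is consistent.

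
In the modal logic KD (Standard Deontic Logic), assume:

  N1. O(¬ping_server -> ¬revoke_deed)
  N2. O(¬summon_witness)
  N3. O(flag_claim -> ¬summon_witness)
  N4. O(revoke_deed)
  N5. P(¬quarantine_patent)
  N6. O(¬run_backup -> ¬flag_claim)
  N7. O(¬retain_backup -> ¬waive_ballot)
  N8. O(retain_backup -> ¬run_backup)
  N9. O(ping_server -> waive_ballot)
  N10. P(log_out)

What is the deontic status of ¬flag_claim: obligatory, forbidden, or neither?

Obligatory

Premise 4 gives O(revoke_deed).
The contrapositive of premise 1 (O(¬ping_server -> ¬revoke_deed)) is O(revoke_deed -> ping_server), and O(revoke_deed) is already established, so O(ping_server).
Applying K to premise 9 (O(ping_server -> waive_ballot)) and O(ping_server) yields O(waive_ballot).
The contrapositive of premise 7 (O(¬retain_backup -> ¬waive_ballot)) is O(waive_ballot -> retain_backup), and O(waive_ballot) is already established, so O(retain_backup).
With premise 8, O(retain_backup -> ¬run_backup), the K-axiom yields O(¬run_backup).
Premise 6 is O(¬run_backup -> ¬flag_claim); since O(¬run_backup), deontic closure gives O(¬flag_claim).
Premises 2, 3, 5, 10 do not contribute to this derivation.
Hence ¬flag_claim is obligatory.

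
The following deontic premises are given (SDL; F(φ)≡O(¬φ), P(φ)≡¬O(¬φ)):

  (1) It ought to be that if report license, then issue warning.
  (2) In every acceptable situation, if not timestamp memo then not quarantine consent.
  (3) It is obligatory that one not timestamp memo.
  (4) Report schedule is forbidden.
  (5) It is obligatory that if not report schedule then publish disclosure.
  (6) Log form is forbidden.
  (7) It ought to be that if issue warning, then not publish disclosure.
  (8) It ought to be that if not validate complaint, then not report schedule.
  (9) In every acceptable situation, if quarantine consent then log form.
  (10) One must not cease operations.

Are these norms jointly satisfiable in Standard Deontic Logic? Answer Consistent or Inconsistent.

Consistent

Premise 9 is O(quarantine_consent → log_form), but O(quarantine_consent) is not derivable from the premises, so it does not yield O(log_form).
So O(log_form) is not derivable, and the apparent clash with O(¬log_form) does not arise.
A world satisfying every obligation exists (e.g. cease_operations=false, issue_warning=false, log_form=false, publish_disclosure=true, quarantine_consent=false, report_license=false, report_schedule=false, timestamp_memo=false, validate_complaint=false); no atom is both obligatory and forbidden, so the set is consistent.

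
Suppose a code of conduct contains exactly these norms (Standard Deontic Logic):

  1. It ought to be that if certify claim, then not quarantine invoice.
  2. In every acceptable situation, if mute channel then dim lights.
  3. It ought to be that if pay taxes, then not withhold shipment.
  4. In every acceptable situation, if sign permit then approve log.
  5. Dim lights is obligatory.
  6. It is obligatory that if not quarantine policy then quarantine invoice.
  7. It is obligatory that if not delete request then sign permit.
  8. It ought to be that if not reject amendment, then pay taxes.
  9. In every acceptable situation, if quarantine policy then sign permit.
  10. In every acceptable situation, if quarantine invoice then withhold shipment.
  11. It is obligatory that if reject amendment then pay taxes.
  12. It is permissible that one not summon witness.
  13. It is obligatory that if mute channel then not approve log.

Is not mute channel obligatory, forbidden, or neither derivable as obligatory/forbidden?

Premises 11 and 8 cover both cases: O(reject_amendment → pay_taxes) and O(¬reject_amendment → pay_taxes). Since reject_amendment ∨ ¬reject_amendment is a tautology, O(pay_taxes) follows.
From O(pay_taxes) and premise 3, O(pay_taxes → ¬withhold_shipment), we obtain O(¬withhold_shipment).
Premise 10, O(quarantine_invoice → withhold_shipment), contraposes to O(¬withhold_shipment → ¬quarantine_invoice); with O(¬withhold_shipment) we get O(¬quarantine_invoice).
Premise 6, O(¬quarantine_policy → quarantine_invoice), contraposes to O(¬quarantine_invoice → quarantine_policy); with O(¬quarantine_invoice) we get O(quarantine_policy).
Applying K to premise 9 (O(quarantine_policy → sign_permit)) and O(quarantine_policy) yields O(sign_permit).
From O(sign_permit) and premise 4, O(sign_permit → approve_log), we obtain O(approve_log).
Premise 13, O(mute_channel → ¬approve_log), contraposes to O(approve_log → ¬mute_channel); with O(approve_log) we get O(¬mute_channel).
Premises 1, 2, 5, 7, 12 do not contribute to this derivation.
Hence ¬mute_channel is obligatory.

Obligatory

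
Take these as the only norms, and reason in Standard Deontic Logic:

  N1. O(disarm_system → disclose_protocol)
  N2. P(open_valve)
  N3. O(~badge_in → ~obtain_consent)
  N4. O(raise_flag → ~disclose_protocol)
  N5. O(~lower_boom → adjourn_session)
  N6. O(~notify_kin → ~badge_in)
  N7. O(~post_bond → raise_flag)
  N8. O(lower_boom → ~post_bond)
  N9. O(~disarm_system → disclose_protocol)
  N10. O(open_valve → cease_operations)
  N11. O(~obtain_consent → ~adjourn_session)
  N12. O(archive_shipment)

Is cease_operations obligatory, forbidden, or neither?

Premise 10 is O(open_valve → cease_operations), but O(open_valve) is not derivable from the premises (the permission P(open_valve) asserts only ~O(~open_valve), not O(open_valve)), so it does not yield O(cease_operations).
No premise or chain of K-axiom applications forces O(cease_operations), and none forces O(~cease_operations). So cease_operations is neither obligatory nor forbidden under these norms.

Neither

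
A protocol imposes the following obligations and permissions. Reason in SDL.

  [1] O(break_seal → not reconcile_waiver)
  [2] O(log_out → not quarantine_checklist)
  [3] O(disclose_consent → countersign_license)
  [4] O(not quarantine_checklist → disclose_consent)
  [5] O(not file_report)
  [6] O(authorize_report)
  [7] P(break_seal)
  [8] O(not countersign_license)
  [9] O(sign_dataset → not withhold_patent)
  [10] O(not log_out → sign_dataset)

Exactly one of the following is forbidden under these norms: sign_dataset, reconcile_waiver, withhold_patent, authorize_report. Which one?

withhold_patent

From premise 8 we have O(not countersign_license).
The contrapositive of premise 3 (O(disclose_consent → countersign_license)) is O(not countersign_license → not disclose_consent), and O(not countersign_license) is already established, so O(not disclose_consent).
Premise 4 is O(not quarantine_checklist → disclose_consent); contrapositively O(not disclose_consent → quarantine_checklist). Since O(not disclose_consent) holds, K gives O(quarantine_checklist).
Premise 2, O(log_out → not quarantine_checklist), contraposes to O(quarantine_checklist → not log_out); with O(quarantine_checklist) we get O(not log_out).
From O(not log_out) and premise 10, O(not log_out → sign_dataset), we obtain O(sign_dataset).
From O(sign_dataset) and premise 9, O(sign_dataset → not withhold_patent), we obtain O(not withhold_patent).
So O(not withhold_patent) holds, i.e. withhold_patent is forbidden. None of the other listed options is forbidden under the premises.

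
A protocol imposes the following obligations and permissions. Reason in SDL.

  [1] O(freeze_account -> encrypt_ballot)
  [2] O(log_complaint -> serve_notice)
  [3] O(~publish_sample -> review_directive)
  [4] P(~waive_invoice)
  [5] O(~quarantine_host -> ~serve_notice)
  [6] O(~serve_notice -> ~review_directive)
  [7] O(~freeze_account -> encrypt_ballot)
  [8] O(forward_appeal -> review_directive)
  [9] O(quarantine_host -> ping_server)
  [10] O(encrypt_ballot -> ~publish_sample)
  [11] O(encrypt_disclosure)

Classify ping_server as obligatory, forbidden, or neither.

By case analysis on ~freeze_account: premise 7 gives O(~freeze_account -> encrypt_ballot) and premise 1 gives O(freeze_account -> encrypt_ballot), so O(encrypt_ballot) either way.
Premise 10 is O(encrypt_ballot -> ~publish_sample); since O(encrypt_ballot), deontic closure gives O(~publish_sample).
Applying K to premise 3 (O(~publish_sample -> review_directive)) and O(~publish_sample) yields O(review_directive).
Premise 6, O(~serve_notice -> ~review_directive), contraposes to O(review_directive -> serve_notice); with O(review_directive) we get O(serve_notice).
Premise 5 is O(~quarantine_host -> ~serve_notice); contrapositively O(serve_notice -> quarantine_host). Since O(serve_notice) holds, K gives O(quarantine_host).
Premise 9 is O(quarantine_host -> ping_server); since O(quarantine_host), deontic closure gives O(ping_server).
Premises 2, 4, 8, 11 do not contribute to this derivation.
Hence ping_server is obligatory.

Obligatory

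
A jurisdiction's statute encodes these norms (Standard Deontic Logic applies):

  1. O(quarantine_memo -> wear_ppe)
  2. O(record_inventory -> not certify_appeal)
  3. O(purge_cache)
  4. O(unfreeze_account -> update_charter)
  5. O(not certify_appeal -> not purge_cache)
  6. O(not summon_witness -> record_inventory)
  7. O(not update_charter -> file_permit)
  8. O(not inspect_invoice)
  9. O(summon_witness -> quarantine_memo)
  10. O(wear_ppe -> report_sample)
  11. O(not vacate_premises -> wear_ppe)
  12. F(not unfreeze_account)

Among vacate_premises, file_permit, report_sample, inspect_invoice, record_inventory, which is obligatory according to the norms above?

report_sample

From premise 3 we have O(purge_cache).
Premise 5, O(not certify_appeal -> not purge_cache), contraposes to O(purge_cache -> certify_appeal); with O(purge_cache) we get O(certify_appeal).
Premise 2, O(record_inventory -> not certify_appeal), contraposes to O(certify_appeal -> not record_inventory); with O(certify_appeal) we get O(not record_inventory).
Premise 6, O(not summon_witness -> record_inventory), contraposes to O(not record_inventory -> summon_witness); with O(not record_inventory) we get O(summon_witness).
From O(summon_witness) and premise 9, O(summon_witness -> quarantine_memo), we obtain O(quarantine_memo).
From O(quarantine_memo) and premise 1, O(quarantine_memo -> wear_ppe), we obtain O(wear_ppe).
Premise 10 is O(wear_ppe -> report_sample); since O(wear_ppe), deontic closure gives O(report_sample).
So O(report_sample) holds — report_sample is obligatory. None of the other listed options is made obligatory by any chain of premises.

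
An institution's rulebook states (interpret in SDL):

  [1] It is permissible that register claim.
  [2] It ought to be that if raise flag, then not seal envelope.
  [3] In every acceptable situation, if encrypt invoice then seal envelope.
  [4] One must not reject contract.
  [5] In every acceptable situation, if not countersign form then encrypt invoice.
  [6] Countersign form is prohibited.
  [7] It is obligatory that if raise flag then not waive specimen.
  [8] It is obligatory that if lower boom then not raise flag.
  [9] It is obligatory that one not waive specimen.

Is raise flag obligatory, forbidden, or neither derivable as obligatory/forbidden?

Premise 6, F(countersign_form), is equivalent to O(¬countersign_form).
Premise 5 is O(¬countersign_form → encrypt_invoice); since O(¬countersign_form), deontic closure gives O(encrypt_invoice).
From O(encrypt_invoice) and premise 3, O(encrypt_invoice → seal_envelope), we obtain O(seal_envelope).
Premise 2, O(raise_flag → ¬seal_envelope), contraposes to O(seal_envelope → ¬raise_flag); with O(seal_envelope) we get O(¬raise_flag).
Premises 1, 4, 7, 8, 9 do not contribute to this derivation.
Thus O(¬raise_flag), which is F(raise_flag): raise_flag is forbidden.

Forbidden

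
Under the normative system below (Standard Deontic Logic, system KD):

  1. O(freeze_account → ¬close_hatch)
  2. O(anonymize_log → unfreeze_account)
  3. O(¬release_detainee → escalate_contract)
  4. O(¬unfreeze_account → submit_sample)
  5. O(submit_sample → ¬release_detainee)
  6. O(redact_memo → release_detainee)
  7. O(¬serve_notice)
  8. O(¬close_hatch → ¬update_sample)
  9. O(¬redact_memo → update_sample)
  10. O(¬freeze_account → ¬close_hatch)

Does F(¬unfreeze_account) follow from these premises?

Premises 10 and 1 are O(¬freeze_account → ¬close_hatch) and O(freeze_account → ¬close_hatch); every ideal world satisfies ¬freeze_account or freeze_account, so in either case ¬close_hatch holds — hence O(¬close_hatch).
Premise 8 is O(¬close_hatch → ¬update_sample); since O(¬close_hatch), deontic closure gives O(¬update_sample).
Premise 9 is O(¬redact_memo → update_sample); contrapositively O(¬update_sample → redact_memo). Since O(¬update_sample) holds, K gives O(redact_memo).
Premise 6 is O(redact_memo → release_detainee); since O(redact_memo), deontic closure gives O(release_detainee).
The contrapositive of premise 5 (O(submit_sample → ¬release_detainee)) is O(release_detainee → ¬submit_sample), and O(release_detainee) is already established, so O(¬submit_sample).
The contrapositive of premise 4 (O(¬unfreeze_account → submit_sample)) is O(¬submit_sample → unfreeze_account), and O(¬submit_sample) is already established, so O(unfreeze_account).
Premises 2, 3, 7 do not contribute to this derivation.
So O(unfreeze_account) holds, i.e. F(¬unfreeze_account). The claim follows.

Yes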